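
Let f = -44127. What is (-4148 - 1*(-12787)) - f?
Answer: 52766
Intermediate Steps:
(-4148 - 1*(-12787)) - f = (-4148 - 1*(-12787)) - 1*(-44127) = (-4148 + 12787) + 44127 = 8639 + 44127 = 52766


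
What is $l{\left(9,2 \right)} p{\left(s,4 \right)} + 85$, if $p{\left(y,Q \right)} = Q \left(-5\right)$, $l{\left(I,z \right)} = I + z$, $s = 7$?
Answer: $-135$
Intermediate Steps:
$p{\left(y,Q \right)} = - 5 Q$
$l{\left(9,2 \right)} p{\left(s,4 \right)} + 85 = \left(9 + 2\right) \left(\left(-5\right) 4\right) + 85 = 11 \left(-20\right) + 85 = -220 + 85 = -135$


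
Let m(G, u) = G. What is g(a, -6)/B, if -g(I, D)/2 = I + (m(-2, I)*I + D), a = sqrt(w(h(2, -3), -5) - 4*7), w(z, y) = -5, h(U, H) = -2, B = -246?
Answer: -2/41 - I*sqrt(33)/123 ≈ -0.048781 - 0.046704*I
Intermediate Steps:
a = I*sqrt(33) (a = sqrt(-5 - 4*7) = sqrt(-5 - 28) = sqrt(-33) = I*sqrt(33) ≈ 5.7446*I)
g(I, D) = -2*D + 2*I (g(I, D) = -2*(I + (-2*I + D)) = -2*(I + (D - 2*I)) = -2*(D - I) = -2*D + 2*I)
g(a, -6)/B = (-2*(-6) + 2*(I*sqrt(33)))/(-246) = (12 + 2*I*sqrt(33))*(-1/246) = -2/41 - I*sqrt(33)/123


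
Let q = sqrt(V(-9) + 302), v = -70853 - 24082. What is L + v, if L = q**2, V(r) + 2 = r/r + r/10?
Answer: -946349/10 ≈ -94635.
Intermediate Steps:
V(r) = -1 + r/10 (V(r) = -2 + (r/r + r/10) = -2 + (1 + r*(1/10)) = -2 + (1 + r/10) = -1 + r/10)
v = -94935
q = sqrt(30010)/10 (q = sqrt((-1 + (1/10)*(-9)) + 302) = sqrt((-1 - 9/10) + 302) = sqrt(-19/10 + 302) = sqrt(3001/10) = sqrt(30010)/10 ≈ 17.323)
L = 3001/10 (L = (sqrt(30010)/10)**2 = 3001/10 ≈ 300.10)
L + v = 3001/10 - 94935 = -946349/10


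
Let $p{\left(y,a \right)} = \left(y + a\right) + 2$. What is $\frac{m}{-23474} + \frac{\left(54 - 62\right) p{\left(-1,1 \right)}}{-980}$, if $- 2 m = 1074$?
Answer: $\frac{225461}{5751130} \approx 0.039203$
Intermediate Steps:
$m = -537$ ($m = \left(- \frac{1}{2}\right) 1074 = -537$)
$p{\left(y,a \right)} = 2 + a + y$ ($p{\left(y,a \right)} = \left(a + y\right) + 2 = 2 + a + y$)
$\frac{m}{-23474} + \frac{\left(54 - 62\right) p{\left(-1,1 \right)}}{-980} = - \frac{537}{-23474} + \frac{\left(54 - 62\right) \left(2 + 1 - 1\right)}{-980} = \left(-537\right) \left(- \frac{1}{23474}\right) + \left(-8\right) 2 \left(- \frac{1}{980}\right) = \frac{537}{23474} - - \frac{4}{245} = \frac{537}{23474} + \frac{4}{245} = \frac{225461}{5751130}$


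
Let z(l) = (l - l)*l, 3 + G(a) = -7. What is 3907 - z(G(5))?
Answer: 3907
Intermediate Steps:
G(a) = -10 (G(a) = -3 - 7 = -10)
z(l) = 0 (z(l) = 0*l = 0)
3907 - z(G(5)) = 3907 - 1*0 = 3907 + 0 = 3907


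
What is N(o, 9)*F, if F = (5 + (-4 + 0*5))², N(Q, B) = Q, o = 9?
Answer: 9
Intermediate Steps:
F = 1 (F = (5 + (-4 + 0))² = (5 - 4)² = 1² = 1)
N(o, 9)*F = 9*1 = 9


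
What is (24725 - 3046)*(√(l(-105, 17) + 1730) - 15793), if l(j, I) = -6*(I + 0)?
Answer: -342376447 + 43358*√407 ≈ -3.4150e+8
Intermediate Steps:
l(j, I) = -6*I
(24725 - 3046)*(√(l(-105, 17) + 1730) - 15793) = (24725 - 3046)*(√(-6*17 + 1730) - 15793) = 21679*(√(-102 + 1730) - 15793) = 21679*(√1628 - 15793) = 21679*(2*√407 - 15793) = 21679*(-15793 + 2*√407) = -342376447 + 43358*√407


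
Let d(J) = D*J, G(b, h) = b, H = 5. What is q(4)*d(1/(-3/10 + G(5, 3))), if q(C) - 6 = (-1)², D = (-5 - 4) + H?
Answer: -280/47 ≈ -5.9574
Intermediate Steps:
D = -4 (D = (-5 - 4) + 5 = -9 + 5 = -4)
q(C) = 7 (q(C) = 6 + (-1)² = 6 + 1 = 7)
d(J) = -4*J
q(4)*d(1/(-3/10 + G(5, 3))) = 7*(-4/(-3/10 + 5)) = 7*(-4/47/10) = 7*(-4*10/47) = 7*(-40/47) = -280/47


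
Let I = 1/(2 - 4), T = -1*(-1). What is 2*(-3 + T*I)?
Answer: -7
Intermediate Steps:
T = 1
I = -1/2 (I = 1/(-2) = -1/2 ≈ -0.50000)
2*(-3 + T*I) = 2*(-3 + 1*(-1/2)) = 2*(-3 - 1/2) = 2*(-7/2) = -7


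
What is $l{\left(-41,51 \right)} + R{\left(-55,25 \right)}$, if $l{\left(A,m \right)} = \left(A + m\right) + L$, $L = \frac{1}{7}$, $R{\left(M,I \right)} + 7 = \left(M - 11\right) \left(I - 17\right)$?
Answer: $- \frac{3674}{7} \approx -524.86$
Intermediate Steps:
$R{\left(M,I \right)} = -7 + \left(-17 + I\right) \left(-11 + M\right)$ ($R{\left(M,I \right)} = -7 + \left(M - 11\right) \left(I - 17\right) = -7 + \left(-11 + M\right) \left(-17 + I\right) = -7 + \left(-17 + I\right) \left(-11 + M\right)$)
$L = \frac{1}{7} \approx 0.14286$
$l{\left(A,m \right)} = \frac{1}{7} + A + m$ ($l{\left(A,m \right)} = \left(A + m\right) + \frac{1}{7} = \frac{1}{7} + A + m$)
$l{\left(-41,51 \right)} + R{\left(-55,25 \right)} = \left(\frac{1}{7} - 41 + 51\right) + \left(180 - -935 - 275 + 25 \left(-55\right)\right) = \frac{71}{7} + \left(180 + 935 - 275 - 1375\right) = \frac{71}{7} - 535 = - \frac{3674}{7}$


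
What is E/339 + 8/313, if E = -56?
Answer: -14816/106107 ≈ -0.13963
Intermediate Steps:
E/339 + 8/313 = -56/339 + 8/313 = -14816/106107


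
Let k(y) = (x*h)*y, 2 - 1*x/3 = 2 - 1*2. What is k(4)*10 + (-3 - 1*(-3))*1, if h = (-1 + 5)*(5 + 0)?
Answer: 4800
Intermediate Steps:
h = 20 (h = 4*5 = 20)
x = 6 (x = 6 - 3*(2 - 1*2) = 6 - 3*(2 - 2) = 6 - 3*0 = 6 + 0 = 6)
k(y) = 120*y (k(y) = (6*20)*y = 120*y)
k(4)*10 + (-3 - 1*(-3))*1 = (120*4)*10 + (-3 - 1*(-3))*1 = 480*10 + (-3 + 3)*1 = 4800 + 0*1 = 4800 + 0 = 4800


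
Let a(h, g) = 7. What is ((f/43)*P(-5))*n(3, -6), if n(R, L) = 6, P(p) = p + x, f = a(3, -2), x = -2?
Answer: -294/43 ≈ -6.8372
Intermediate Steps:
f = 7
P(p) = -2 + p (P(p) = p - 2 = -2 + p)
((f/43)*P(-5))*n(3, -6) = ((7/43)*(-2 - 5))*6 = ((7*(1/43))*(-7))*6 = ((7/43)*(-7))*6 = -49/43*6 = -294/43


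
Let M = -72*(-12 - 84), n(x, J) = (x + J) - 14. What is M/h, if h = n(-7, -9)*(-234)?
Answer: 64/65 ≈ 0.98462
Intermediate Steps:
n(x, J) = -14 + J + x (n(x, J) = (J + x) - 14 = -14 + J + x)
M = 6912 (M = -72*(-96) = 6912)
h = 7020 (h = (-14 - 9 - 7)*(-234) = -30*(-234) = 7020)
M/h = 6912/7020 = 6912*(1/7020) = 64/65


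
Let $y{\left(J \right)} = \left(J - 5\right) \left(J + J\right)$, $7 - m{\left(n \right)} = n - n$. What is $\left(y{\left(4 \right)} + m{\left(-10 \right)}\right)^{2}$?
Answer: $1$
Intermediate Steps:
$m{\left(n \right)} = 7$ ($m{\left(n \right)} = 7 - \left(n - n\right) = 7 - 0 = 7 + 0 = 7$)
$y{\left(J \right)} = 2 J \left(-5 + J\right)$ ($y{\left(J \right)} = \left(-5 + J\right) 2 J = 2 J \left(-5 + J\right)$)
$\left(y{\left(4 \right)} + m{\left(-10 \right)}\right)^{2} = \left(2 \cdot 4 \left(-5 + 4\right) + 7\right)^{2} = \left(2 \cdot 4 \left(-1\right) + 7\right)^{2} = \left(-8 + 7\right)^{2} = \left(-1\right)^{2} = 1$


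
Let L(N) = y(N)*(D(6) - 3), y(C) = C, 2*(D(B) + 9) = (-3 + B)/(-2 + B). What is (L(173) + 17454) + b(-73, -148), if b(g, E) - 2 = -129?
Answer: 122527/8 ≈ 15316.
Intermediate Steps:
D(B) = -9 + (-3 + B)/(2*(-2 + B)) (D(B) = -9 + ((-3 + B)/(-2 + B))/2 = -9 + (-3 + B)/(2*(-2 + B)))
b(g, E) = -127 (b(g, E) = 2 - 129 = -127)
L(N) = -93*N/8 (L(N) = N*((33 - 17*6)/(2*(-2 + 6)) - 3) = N*((½)*(33 - 102)/4 - 3) = N*((½)*(¼)*(-69) - 3) = N*(-69/8 - 3) = N*(-93/8) = -93*N/8)
(L(173) + 17454) + b(-73, -148) = (-93/8*173 + 17454) - 127 = (-16089/8 + 17454) - 127 = 123543/8 - 127 = 122527/8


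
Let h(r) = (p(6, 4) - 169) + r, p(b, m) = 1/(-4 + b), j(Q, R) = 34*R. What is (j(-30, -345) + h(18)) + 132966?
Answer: 242171/2 ≈ 1.2109e+5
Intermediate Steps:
h(r) = -337/2 + r (h(r) = (1/(-4 + 6) - 169) + r = (1/2 - 169) + r = (½ - 169) + r = -337/2 + r)
(j(-30, -345) + h(18)) + 132966 = (34*(-345) + (-337/2 + 18)) + 132966 = (-11730 - 301/2) + 132966 = -23761/2 + 132966 = 242171/2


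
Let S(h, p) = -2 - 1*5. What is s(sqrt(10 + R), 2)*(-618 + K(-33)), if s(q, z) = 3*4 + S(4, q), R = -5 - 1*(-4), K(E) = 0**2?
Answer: -3090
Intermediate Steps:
S(h, p) = -7 (S(h, p) = -2 - 5 = -7)
K(E) = 0
R = -1 (R = -5 + 4 = -1)
s(q, z) = 5 (s(q, z) = 3*4 - 7 = 12 - 7 = 5)
s(sqrt(10 + R), 2)*(-618 + K(-33)) = 5*(-618 + 0) = 5*(-618) = -3090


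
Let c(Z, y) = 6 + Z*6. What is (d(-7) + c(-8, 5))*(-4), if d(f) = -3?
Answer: 180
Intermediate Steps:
c(Z, y) = 6 + 6*Z
(d(-7) + c(-8, 5))*(-4) = (-3 + (6 + 6*(-8)))*(-4) = (-3 + (6 - 48))*(-4) = (-3 - 42)*(-4) = -45*(-4) = 180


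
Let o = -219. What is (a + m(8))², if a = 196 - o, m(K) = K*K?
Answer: 229441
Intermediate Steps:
m(K) = K²
a = 415 (a = 196 - 1*(-219) = 196 + 219 = 415)
(a + m(8))² = (415 + 8²)² = (415 + 64)² = 479² = 229441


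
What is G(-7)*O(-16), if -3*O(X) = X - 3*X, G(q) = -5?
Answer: 160/3 ≈ 53.333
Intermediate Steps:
O(X) = 2*X/3 (O(X) = -(X - 3*X)/3 = -(-2)*X/3 = 2*X/3)
G(-7)*O(-16) = -10*(-16)/3 = -5*(-32/3) = 160/3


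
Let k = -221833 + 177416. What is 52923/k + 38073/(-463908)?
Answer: -8747497175/6868467212 ≈ -1.2736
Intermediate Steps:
k = -44417
52923/k + 38073/(-463908) = 52923/(-44417) + 38073/(-463908) = 52923*(-1/44417) + 38073*(-1/463908) = -52923/44417 - 12691/154636 = -8747497175/6868467212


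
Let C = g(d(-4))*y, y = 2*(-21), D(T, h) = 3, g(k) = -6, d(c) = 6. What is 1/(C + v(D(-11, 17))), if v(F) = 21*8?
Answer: 1/420 ≈ 0.0023810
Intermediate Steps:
y = -42
v(F) = 168
C = 252 (C = -6*(-42) = 252)
1/(C + v(D(-11, 17))) = 1/(252 + 168) = 1/420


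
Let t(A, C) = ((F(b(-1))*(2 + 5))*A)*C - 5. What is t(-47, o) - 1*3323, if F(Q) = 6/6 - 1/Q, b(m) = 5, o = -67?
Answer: 71532/5 ≈ 14306.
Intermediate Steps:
F(Q) = 1 - 1/Q (F(Q) = 6*(⅙) - 1/Q = 1 - 1/Q)
t(A, C) = -5 + 28*A*C/5 (t(A, C) = ((((-1 + 5)/5)*(2 + 5))*A)*C - 5 = ((((⅕)*4)*7)*A)*C - 5 = (((⅘)*7)*A)*C - 5 = (28*A/5)*C - 5 = 28*A*C/5 - 5 = -5 + 28*A*C/5)
t(-47, o) - 1*3323 = (-5 + (28/5)*(-47)*(-67)) - 1*3323 = (-5 + 88172/5) - 3323 = 88147/5 - 3323 = 71532/5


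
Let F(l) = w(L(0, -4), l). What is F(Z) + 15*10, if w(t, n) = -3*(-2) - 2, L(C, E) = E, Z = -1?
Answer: 154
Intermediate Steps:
w(t, n) = 4 (w(t, n) = 6 - 2 = 4)
F(l) = 4
F(Z) + 15*10 = 4 + 15*10 = 4 + 150 = 154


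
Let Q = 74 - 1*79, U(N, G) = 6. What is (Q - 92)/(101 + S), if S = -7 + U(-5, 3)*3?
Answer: -97/112 ≈ -0.86607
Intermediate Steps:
Q = -5 (Q = 74 - 79 = -5)
S = 11 (S = -7 + 6*3 = -7 + 18 = 11)
(Q - 92)/(101 + S) = (-5 - 92)/(101 + 11) = -97/112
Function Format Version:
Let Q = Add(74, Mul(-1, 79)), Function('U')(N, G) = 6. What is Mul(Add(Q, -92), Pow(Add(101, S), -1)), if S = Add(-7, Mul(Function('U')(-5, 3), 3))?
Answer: Rational(-97, 112) ≈ -0.86607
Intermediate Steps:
Q = -5 (Q = Add(74, -79) = -5)
S = 11 (S = Add(-7, Mul(6, 3)) = Add(-7, 18) = 11)
Mul(Add(Q, -92), Pow(Add(101, S), -1)) = Mul(Add(-5, -92), Pow(Add(101, 11), -1)) = Mul(-97, Pow(112, -1)) = Mul(-97, Rational(1, 112)) = Rational(-97, 112)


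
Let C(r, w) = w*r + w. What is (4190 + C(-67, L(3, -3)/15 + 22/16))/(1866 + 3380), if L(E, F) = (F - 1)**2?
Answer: 80577/104920 ≈ 0.76799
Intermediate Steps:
L(E, F) = (-1 + F)**2
C(r, w) = w + r*w (C(r, w) = r*w + w = w + r*w)
(4190 + C(-67, L(3, -3)/15 + 22/16))/(1866 + 3380) = (4190 + ((-1 - 3)**2/15 + 22/16)*(1 - 67))/(1866 + 3380) = (4190 + ((-4)**2*(1/15) + 22*(1/16))*(-66))/5246 = (4190 + (16*(1/15) + 11/8)*(-66))*(1/5246) = (4190 + (16/15 + 11/8)*(-66))*(1/5246) = (4190 + (293/120)*(-66))*(1/5246) = (4190 - 3223/20)*(1/5246) = (80577/20)*(1/5246) = 80577/104920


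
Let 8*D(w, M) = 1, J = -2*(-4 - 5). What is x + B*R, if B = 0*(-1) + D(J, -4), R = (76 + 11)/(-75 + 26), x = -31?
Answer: -12239/392 ≈ -31.222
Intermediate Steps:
J = 18 (J = -2*(-9) = 18)
D(w, M) = 1/8 (D(w, M) = (1/8)*1 = 1/8)
R = -87/49 (R = 87/(-49) = 87*(-1/49) = -87/49 ≈ -1.7755)
B = 1/8 (B = 0*(-1) + 1/8 = 0 + 1/8 = 1/8 ≈ 0.12500)
x + B*R = -31 + (1/8)*(-87/49) = -31 - 87/392 = -12239/392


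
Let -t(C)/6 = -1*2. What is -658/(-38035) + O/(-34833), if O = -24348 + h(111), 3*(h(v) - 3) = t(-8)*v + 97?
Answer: 2792294552/3974619465 ≈ 0.70253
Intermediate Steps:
t(C) = 12 (t(C) = -(-6)*2 = -6*(-2) = 12)
h(v) = 106/3 + 4*v (h(v) = 3 + (12*v + 97)/3 = 3 + (97 + 12*v)/3 = 3 + (97/3 + 4*v) = 106/3 + 4*v)
O = -71606/3 (O = -24348 + (106/3 + 4*111) = -24348 + (106/3 + 444) = -24348 + 1438/3 = -71606/3 ≈ -23869.)
-658/(-38035) + O/(-34833) = -658/(-38035) - 71606/3/(-34833) = -658*(-1/38035) - 71606/3*(-1/34833) = 658/38035 + 71606/104499 = 2792294552/3974619465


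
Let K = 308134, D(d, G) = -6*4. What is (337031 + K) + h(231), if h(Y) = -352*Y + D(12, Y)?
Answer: 563829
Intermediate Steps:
D(d, G) = -24
h(Y) = -24 - 352*Y (h(Y) = -352*Y - 24 = -24 - 352*Y)
(337031 + K) + h(231) = (337031 + 308134) + (-24 - 352*231) = 645165 + (-24 - 81312) = 645165 - 81336 = 563829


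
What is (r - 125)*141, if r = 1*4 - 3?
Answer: -17484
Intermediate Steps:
r = 1 (r = 4 - 3 = 1)
(r - 125)*141 = (1 - 125)*141 = -124*141 = -17484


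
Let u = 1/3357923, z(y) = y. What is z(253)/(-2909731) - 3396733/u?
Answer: -3017118025765532262/264521 ≈ -1.1406e+13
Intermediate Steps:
u = 1/3357923 ≈ 2.9780e-7
z(253)/(-2909731) - 3396733/u = 253/(-2909731) - 3396733/1/3357923 = 253*(-1/2909731) - 3396733*3357923 = -23/264521 - 11405967865559 = -3017118025765532262/264521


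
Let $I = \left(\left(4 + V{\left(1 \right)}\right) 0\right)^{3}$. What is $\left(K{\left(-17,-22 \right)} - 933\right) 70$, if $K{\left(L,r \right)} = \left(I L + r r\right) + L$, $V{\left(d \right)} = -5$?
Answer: $-32620$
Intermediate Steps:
$I = 0$ ($I = \left(\left(4 - 5\right) 0\right)^{3} = \left(\left(-1\right) 0\right)^{3} = 0^{3} = 0$)
$K{\left(L,r \right)} = L + r^{2}$ ($K{\left(L,r \right)} = \left(0 L + r r\right) + L = \left(0 + r^{2}\right) + L = r^{2} + L = L + r^{2}$)
$\left(K{\left(-17,-22 \right)} - 933\right) 70 = \left(\left(-17 + \left(-22\right)^{2}\right) - 933\right) 70 = \left(\left(-17 + 484\right) - 933\right) 70 = \left(467 - 933\right) 70 = \left(-466\right) 70 = -32620$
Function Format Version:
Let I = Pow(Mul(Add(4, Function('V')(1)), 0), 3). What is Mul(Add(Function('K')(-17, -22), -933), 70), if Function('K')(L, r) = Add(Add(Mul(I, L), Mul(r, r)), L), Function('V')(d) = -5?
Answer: -32620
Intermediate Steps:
I = 0 (I = Pow(Mul(Add(4, -5), 0), 3) = Pow(Mul(-1, 0), 3) = Pow(0, 3) = 0)
Function('K')(L, r) = Add(L, Pow(r, 2)) (Function('K')(L, r) = Add(Add(Mul(0, L), Mul(r, r)), L) = Add(Add(0, Pow(r, 2)), L) = Add(Pow(r, 2), L) = Add(L, Pow(r, 2)))
Mul(Add(Function('K')(-17, -22), -933), 70) = Mul(Add(Add(-17, Pow(-22, 2)), -933), 70) = Mul(Add(Add(-17, 484), -933), 70) = Mul(Add(467, -933), 70) = Mul(-466, 70) = -32620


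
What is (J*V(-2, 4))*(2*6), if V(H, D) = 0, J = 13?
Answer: 0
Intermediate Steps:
(J*V(-2, 4))*(2*6) = (13*0)*(2*6) = 0*12 = 0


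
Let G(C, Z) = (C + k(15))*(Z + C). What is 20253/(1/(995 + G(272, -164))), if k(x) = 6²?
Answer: 693847527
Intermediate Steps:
k(x) = 36
G(C, Z) = (36 + C)*(C + Z) (G(C, Z) = (C + 36)*(Z + C) = (36 + C)*(C + Z))
20253/(1/(995 + G(272, -164))) = 20253/(1/(995 + (272² + 36*272 + 36*(-164) + 272*(-164)))) = 20253/(1/(995 + (73984 + 9792 - 5904 - 44608))) = 20253/(1/(995 + 33264)) = 20253/(1/34259) = 20253*34259 = 693847527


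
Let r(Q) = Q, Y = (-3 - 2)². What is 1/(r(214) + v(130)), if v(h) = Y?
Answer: 1/239 ≈ 0.0041841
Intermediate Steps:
Y = 25 (Y = (-5)² = 25)
v(h) = 25
1/(r(214) + v(130)) = 1/(214 + 25) = 1/239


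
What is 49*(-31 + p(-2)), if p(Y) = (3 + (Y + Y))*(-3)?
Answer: -1372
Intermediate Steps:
p(Y) = -9 - 6*Y (p(Y) = (3 + 2*Y)*(-3) = -9 - 6*Y)
49*(-31 + p(-2)) = 49*(-31 + (-9 - 6*(-2))) = 49*(-31 + (-9 + 12)) = 49*(-31 + 3) = 49*(-28) = -1372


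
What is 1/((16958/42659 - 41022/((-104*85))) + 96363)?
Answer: 188552780/18170461472249 ≈ 1.0377e-5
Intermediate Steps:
1/((16958/42659 - 41022/((-104*85))) + 96363) = 1/((16958*(1/42659) - 41022/(-8840)) + 96363) = 1/((16958/42659 - 41022*(-1/8840)) + 96363) = 1/((16958/42659 + 20511/4420) + 96363) = 1/(949933109/188552780 + 96363) = 1/(18170461472249/188552780) = 188552780/18170461472249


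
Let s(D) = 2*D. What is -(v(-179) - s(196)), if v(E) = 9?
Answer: 383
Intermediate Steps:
-(v(-179) - s(196)) = -(9 - 2*196) = -(9 - 1*392) = -(9 - 392) = -1*(-383) = 383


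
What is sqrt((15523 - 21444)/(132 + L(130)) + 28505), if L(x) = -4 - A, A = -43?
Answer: sqrt(92500246)/57 ≈ 168.73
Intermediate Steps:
L(x) = 39 (L(x) = -4 - 1*(-43) = -4 + 43 = 39)
sqrt((15523 - 21444)/(132 + L(130)) + 28505) = sqrt((15523 - 21444)/(132 + 39) + 28505) = sqrt(-5921/171 + 28505) = sqrt(4868434/171) = sqrt(92500246)/57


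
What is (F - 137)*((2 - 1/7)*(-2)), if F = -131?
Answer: 6968/7 ≈ 995.43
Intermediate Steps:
(F - 137)*((2 - 1/7)*(-2)) = (-131 - 137)*((2 - 1/7)*(-2)) = -268*(2 - 1*⅐)*(-2) = -268*(2 - ⅐)*(-2) = -3484*(-2)/7 = -268*(-26/7) = 6968/7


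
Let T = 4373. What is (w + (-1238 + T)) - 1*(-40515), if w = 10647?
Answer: 54297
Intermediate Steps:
(w + (-1238 + T)) - 1*(-40515) = (10647 + (-1238 + 4373)) - 1*(-40515) = (10647 + 3135) + 40515 = 13782 + 40515 = 54297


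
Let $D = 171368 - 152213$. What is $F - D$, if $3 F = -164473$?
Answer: $- \frac{221938}{3} \approx -73979.0$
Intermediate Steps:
$F = - \frac{164473}{3}$ ($F = \frac{1}{3} \left(-164473\right) = - \frac{164473}{3} \approx -54824.0$)
$D = 19155$
$F - D = - \frac{164473}{3} - 19155 = - \frac{221938}{3}$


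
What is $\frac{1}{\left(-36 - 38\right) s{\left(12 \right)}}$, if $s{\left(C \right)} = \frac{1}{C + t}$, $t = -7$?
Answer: $- \frac{5}{74} \approx -0.067568$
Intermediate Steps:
$s{\left(C \right)} = \frac{1}{-7 + C}$ ($s{\left(C \right)} = \frac{1}{C - 7} = \frac{1}{-7 + C}$)
$\frac{1}{\left(-36 - 38\right) s{\left(12 \right)}} = \frac{1}{\left(-36 - 38\right) \frac{1}{-7 + 12}} = \frac{1}{\left(-74\right) \frac{1}{5}} = \frac{1}{- \frac{74}{5}} = - \frac{5}{74}$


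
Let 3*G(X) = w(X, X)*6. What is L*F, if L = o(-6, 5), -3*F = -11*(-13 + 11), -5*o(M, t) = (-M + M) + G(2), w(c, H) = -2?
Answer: -88/15 ≈ -5.8667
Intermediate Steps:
G(X) = -4 (G(X) = (-2*6)/3 = (⅓)*(-12) = -4)
o(M, t) = ⅘ (o(M, t) = -((-M + M) - 4)/5 = -(0 - 4)/5 = -⅕*(-4) = ⅘)
F = -22/3 (F = -(-11)*(-13 + 11)/3 = -(-11)*(-2)/3 = -⅓*22 = -22/3 ≈ -7.3333)
L = ⅘ ≈ 0.80000
L*F = (⅘)*(-22/3) = -88/15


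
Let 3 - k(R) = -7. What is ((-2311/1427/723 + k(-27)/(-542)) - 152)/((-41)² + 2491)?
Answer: -21252218159/583238071626 ≈ -0.036438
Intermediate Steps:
k(R) = 10 (k(R) = 3 - 1*(-7) = 3 + 7 = 10)
((-2311/1427/723 + k(-27)/(-542)) - 152)/((-41)² + 2491) = ((-2311/1427/723 + 10/(-542)) - 152)/((-41)² + 2491) = ((-2311*1/1427*(1/723) + 10*(-1/542)) - 152)/(1681 + 2491) = ((-2311/1427*1/723 - 5/271) - 152)/4172 = ((-2311/1031721 - 5/271) - 152)*(1/4172) = (-5784886/279596391 - 152)*(1/4172) = -42504436318/279596391*1/4172 = -21252218159/583238071626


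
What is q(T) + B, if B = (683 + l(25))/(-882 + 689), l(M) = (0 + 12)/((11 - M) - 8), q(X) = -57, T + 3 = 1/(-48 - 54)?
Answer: -128518/2123 ≈ -60.536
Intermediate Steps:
T = -307/102 (T = -3 + 1/(-48 - 54) = -3 + 1/(-102) = -3 - 1/102 = -307/102 ≈ -3.0098)
l(M) = 12/(3 - M)
B = -7507/2123 (B = (683 - 12/(-3 + 25))/(-882 + 689) = (683 - 12/22)/(-193) = (683 - 12*1/22)*(-1/193) = (683 - 6/11)*(-1/193) = (7507/11)*(-1/193) = -7507/2123 ≈ -3.5360)
q(T) + B = -57 - 7507/2123 = -128518/2123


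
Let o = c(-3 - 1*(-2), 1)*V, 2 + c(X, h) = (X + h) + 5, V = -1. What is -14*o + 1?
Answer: 43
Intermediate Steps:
c(X, h) = 3 + X + h (c(X, h) = -2 + ((X + h) + 5) = -2 + (5 + X + h) = 3 + X + h)
o = -3 (o = (3 + (-3 - 1*(-2)) + 1)*(-1) = (3 + (-3 + 2) + 1)*(-1) = (3 - 1 + 1)*(-1) = 3*(-1) = -3)
-14*o + 1 = -14*(-3) + 1 = 42 + 1 = 43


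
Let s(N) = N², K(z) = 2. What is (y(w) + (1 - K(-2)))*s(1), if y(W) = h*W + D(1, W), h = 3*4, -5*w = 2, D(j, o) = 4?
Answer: -9/5 ≈ -1.8000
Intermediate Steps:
w = -⅖ (w = -⅕*2 = -⅖ ≈ -0.40000)
h = 12
y(W) = 4 + 12*W (y(W) = 12*W + 4 = 4 + 12*W)
(y(w) + (1 - K(-2)))*s(1) = ((4 + 12*(-⅖)) + (1 - 1*2))*1² = ((4 - 24/5) + (1 - 2))*1 = (-⅘ - 1)*1 = -9/5*1 = -9/5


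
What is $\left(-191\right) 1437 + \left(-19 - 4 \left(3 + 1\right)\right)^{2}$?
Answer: $-273242$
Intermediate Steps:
$\left(-191\right) 1437 + \left(-19 - 4 \left(3 + 1\right)\right)^{2} = -274467 + \left(-19 - 16\right)^{2} = -274467 + \left(-35\right)^{2} = -274467 + 1225 = -273242$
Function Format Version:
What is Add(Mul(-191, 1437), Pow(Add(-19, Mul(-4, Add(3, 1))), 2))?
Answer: -273242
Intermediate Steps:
Add(Mul(-191, 1437), Pow(Add(-19, Mul(-4, Add(3, 1))), 2)) = Add(-274467, Pow(Add(-19, Mul(-4, 4)), 2)) = Add(-274467, Pow(Add(-19, -16), 2)) = Add(-274467, Pow(-35, 2)) = Add(-274467, 1225) = -273242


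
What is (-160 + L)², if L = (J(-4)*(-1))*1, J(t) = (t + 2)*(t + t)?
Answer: 30976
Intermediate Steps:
J(t) = 2*t*(2 + t) (J(t) = (2 + t)*(2*t) = 2*t*(2 + t))
L = -16 (L = ((2*(-4)*(2 - 4))*(-1))*1 = ((2*(-4)*(-2))*(-1))*1 = (16*(-1))*1 = -16*1 = -16)
(-160 + L)² = (-160 - 16)² = (-176)² = 30976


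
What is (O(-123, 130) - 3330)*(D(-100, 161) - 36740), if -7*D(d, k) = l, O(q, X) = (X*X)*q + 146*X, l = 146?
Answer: 530876404300/7 ≈ 7.5839e+10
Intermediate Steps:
O(q, X) = 146*X + q*X² (O(q, X) = X²*q + 146*X = q*X² + 146*X = 146*X + q*X²)
D(d, k) = -146/7 (D(d, k) = -⅐*146 = -146/7)
(O(-123, 130) - 3330)*(D(-100, 161) - 36740) = (130*(146 + 130*(-123)) - 3330)*(-146/7 - 36740) = (130*(146 - 15990) - 3330)*(-257326/7) = (130*(-15844) - 3330)*(-257326/7) = (-2059720 - 3330)*(-257326/7) = -2063050*(-257326/7) = 530876404300/7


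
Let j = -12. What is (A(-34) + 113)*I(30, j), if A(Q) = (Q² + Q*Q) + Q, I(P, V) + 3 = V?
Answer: -35865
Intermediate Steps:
I(P, V) = -3 + V
A(Q) = Q + 2*Q² (A(Q) = (Q² + Q²) + Q = 2*Q² + Q = Q + 2*Q²)
(A(-34) + 113)*I(30, j) = (-34*(1 + 2*(-34)) + 113)*(-3 - 12) = (-34*(1 - 68) + 113)*(-15) = (-34*(-67) + 113)*(-15) = (2278 + 113)*(-15) = 2391*(-15) = -35865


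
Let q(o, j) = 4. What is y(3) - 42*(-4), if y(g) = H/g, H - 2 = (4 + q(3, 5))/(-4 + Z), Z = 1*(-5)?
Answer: 4546/27 ≈ 168.37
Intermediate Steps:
Z = -5
H = 10/9 (H = 2 + (4 + 4)/(-4 - 5) = 2 + 8/(-9) = 2 + 8*(-⅑) = 2 - 8/9 = 10/9 ≈ 1.1111)
y(g) = 10/(9*g)
y(3) - 42*(-4) = (10/9)/3 - 42*(-4) = (10/9)*(⅓) + 168 = 10/27 + 168 = 4546/27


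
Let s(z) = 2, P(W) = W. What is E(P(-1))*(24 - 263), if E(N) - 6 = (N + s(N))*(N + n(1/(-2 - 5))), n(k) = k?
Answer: -8126/7 ≈ -1160.9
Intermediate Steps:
E(N) = 6 + (2 + N)*(-⅐ + N) (E(N) = 6 + (N + 2)*(N + 1/(-2 - 5)) = 6 + (2 + N)*(N + 1/(-7)) = 6 + (2 + N)*(N - ⅐) = 6 + (2 + N)*(-⅐ + N))
E(P(-1))*(24 - 263) = (40/7 + (-1)² + (13/7)*(-1))*(24 - 263) = (40/7 + 1 - 13/7)*(-239) = (34/7)*(-239) = -8126/7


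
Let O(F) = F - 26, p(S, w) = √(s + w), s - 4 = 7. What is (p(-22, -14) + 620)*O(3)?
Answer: -14260 - 23*I*√3 ≈ -14260.0 - 39.837*I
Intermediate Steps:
s = 11 (s = 4 + 7 = 11)
p(S, w) = √(11 + w)
O(F) = -26 + F
(p(-22, -14) + 620)*O(3) = (√(11 - 14) + 620)*(-26 + 3) = (√(-3) + 620)*(-23) = (I*√3 + 620)*(-23) = (620 + I*√3)*(-23) = -14260 - 23*I*√3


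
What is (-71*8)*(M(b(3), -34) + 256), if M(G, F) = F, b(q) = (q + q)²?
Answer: -126096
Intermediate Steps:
b(q) = 4*q² (b(q) = (2*q)² = 4*q²)
(-71*8)*(M(b(3), -34) + 256) = (-71*8)*(-34 + 256) = -568*222 = -126096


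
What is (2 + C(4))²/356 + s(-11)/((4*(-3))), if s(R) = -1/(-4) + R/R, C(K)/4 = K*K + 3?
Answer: 72563/4272 ≈ 16.986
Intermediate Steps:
C(K) = 12 + 4*K² (C(K) = 4*(K*K + 3) = 4*(K² + 3) = 4*(3 + K²) = 12 + 4*K²)
s(R) = 5/4 (s(R) = -1*(-¼) + 1 = ¼ + 1 = 5/4)
(2 + C(4))²/356 + s(-11)/((4*(-3))) = (2 + (12 + 4*4²))²/356 + 5/(4*((4*(-3)))) = (2 + (12 + 4*16))²*(1/356) + (5/4)/(-12) = (2 + (12 + 64))²*(1/356) + (5/4)*(-1/12) = (2 + 76)²*(1/356) - 5/48 = 78²*(1/356) - 5/48 = 6084*(1/356) - 5/48 = 1521/89 - 5/48 = 72563/4272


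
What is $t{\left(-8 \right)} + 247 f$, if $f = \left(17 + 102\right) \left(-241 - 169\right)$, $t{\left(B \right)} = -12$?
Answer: $-12051142$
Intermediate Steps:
$f = -48790$ ($f = 119 \left(-410\right) = -48790$)
$t{\left(-8 \right)} + 247 f = -12 + 247 \left(-48790\right) = -12 - 12051130 = -12051142$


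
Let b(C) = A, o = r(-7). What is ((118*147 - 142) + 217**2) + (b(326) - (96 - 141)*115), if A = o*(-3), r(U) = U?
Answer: 69489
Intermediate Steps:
o = -7
A = 21 (A = -7*(-3) = 21)
b(C) = 21
((118*147 - 142) + 217**2) + (b(326) - (96 - 141)*115) = ((118*147 - 142) + 217**2) + (21 - (96 - 141)*115) = ((17346 - 142) + 47089) + (21 - (-45)*115) = (17204 + 47089) + (21 - 1*(-5175)) = 64293 + (21 + 5175) = 64293 + 5196 = 69489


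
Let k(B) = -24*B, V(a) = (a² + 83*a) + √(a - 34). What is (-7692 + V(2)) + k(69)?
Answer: -9178 + 4*I*√2 ≈ -9178.0 + 5.6569*I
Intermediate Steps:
V(a) = a² + √(-34 + a) + 83*a (V(a) = (a² + 83*a) + √(-34 + a) = a² + √(-34 + a) + 83*a)
(-7692 + V(2)) + k(69) = (-7692 + (2² + √(-34 + 2) + 83*2)) - 24*69 = (-7692 + (4 + √(-32) + 166)) - 1656 = (-7692 + (4 + 4*I*√2 + 166)) - 1656 = (-7692 + (170 + 4*I*√2)) - 1656 = (-7522 + 4*I*√2) - 1656 = -9178 + 4*I*√2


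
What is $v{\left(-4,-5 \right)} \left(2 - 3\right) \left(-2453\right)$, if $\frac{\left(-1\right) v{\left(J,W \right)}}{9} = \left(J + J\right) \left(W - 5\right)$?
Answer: $-1766160$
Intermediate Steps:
$v{\left(J,W \right)} = - 18 J \left(-5 + W\right)$ ($v{\left(J,W \right)} = - 9 \left(J + J\right) \left(W - 5\right) = - 9 \cdot 2 J \left(-5 + W\right) = - 18 J \left(-5 + W\right)$)
$v{\left(-4,-5 \right)} \left(2 - 3\right) \left(-2453\right) = 18 \left(-4\right) \left(5 - -5\right) \left(2 - 3\right) \left(-2453\right) = 18 \left(-4\right) \left(5 + 5\right) \left(-1\right) \left(-2453\right) = 18 \left(-4\right) 10 \left(-1\right) \left(-2453\right) = \left(-720\right) \left(-1\right) \left(-2453\right) = 720 \left(-2453\right) = -1766160$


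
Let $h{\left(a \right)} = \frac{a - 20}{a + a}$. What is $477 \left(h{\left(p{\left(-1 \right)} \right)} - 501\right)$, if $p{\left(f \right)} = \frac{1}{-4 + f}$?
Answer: $- \frac{429777}{2} \approx -2.1489 \cdot 10^{5}$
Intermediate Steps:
$h{\left(a \right)} = \frac{-20 + a}{2 a}$
$477 \left(h{\left(p{\left(-1 \right)} \right)} - 501\right) = 477 \left(\frac{-20 + \frac{1}{-4 - 1}}{2 \frac{1}{-4 - 1}} - 501\right) = 477 \left(\frac{-20 + \frac{1}{-5}}{2 \frac{1}{-5}} - 501\right) = 477 \left(\frac{-20 - \frac{1}{5}}{2 \left(- \frac{1}{5}\right)} - 501\right) = 477 \left(\frac{1}{2} \left(-5\right) \left(- \frac{101}{5}\right) - 501\right) = 477 \left(\frac{101}{2} - 501\right) = 477 \left(- \frac{901}{2}\right) = - \frac{429777}{2}$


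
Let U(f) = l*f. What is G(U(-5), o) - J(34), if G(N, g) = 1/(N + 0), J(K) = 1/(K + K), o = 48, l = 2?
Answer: -39/340 ≈ -0.11471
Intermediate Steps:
J(K) = 1/(2*K)
U(f) = 2*f
G(N, g) = 1/N
G(U(-5), o) - J(34) = 1/(2*(-5)) - 1/(2*34) = 1/(-10) - 1/(2*34) = -1/10 - 1*1/68 = -1/10 - 1/68 = -39/340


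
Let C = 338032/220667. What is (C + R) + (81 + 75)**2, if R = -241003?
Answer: -47810918857/220667 ≈ -2.1667e+5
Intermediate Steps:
C = 338032/220667 (C = 338032*(1/220667) = 338032/220667 ≈ 1.5319)
(C + R) + (81 + 75)**2 = (338032/220667 - 241003) + (81 + 75)**2 = -53181070969/220667 + 156**2 = -53181070969/220667 + 24336 = -47810918857/220667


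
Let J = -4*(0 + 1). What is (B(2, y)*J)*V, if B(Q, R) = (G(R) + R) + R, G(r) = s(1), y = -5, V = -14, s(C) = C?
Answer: -504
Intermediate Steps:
J = -4 (J = -4*1 = -4)
G(r) = 1
B(Q, R) = 1 + 2*R (B(Q, R) = (1 + R) + R = 1 + 2*R)
(B(2, y)*J)*V = ((1 + 2*(-5))*(-4))*(-14) = ((1 - 10)*(-4))*(-14) = -9*(-4)*(-14) = 36*(-14) = -504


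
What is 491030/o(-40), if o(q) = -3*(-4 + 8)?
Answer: -245515/6 ≈ -40919.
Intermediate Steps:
o(q) = -12 (o(q) = -3*4 = -12)
491030/o(-40) = 491030/(-12) = 491030*(-1/12) = -245515/6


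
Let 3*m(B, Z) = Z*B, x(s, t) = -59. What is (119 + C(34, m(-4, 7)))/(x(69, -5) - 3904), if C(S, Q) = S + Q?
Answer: -431/11889 ≈ -0.036252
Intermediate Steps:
m(B, Z) = B*Z/3 (m(B, Z) = (Z*B)/3 = (B*Z)/3 = B*Z/3)
C(S, Q) = Q + S
(119 + C(34, m(-4, 7)))/(x(69, -5) - 3904) = (119 + ((⅓)*(-4)*7 + 34))/(-59 - 3904) = (119 + (-28/3 + 34))/(-3963) = (119 + 74/3)*(-1/3963) = (431/3)*(-1/3963) = -431/11889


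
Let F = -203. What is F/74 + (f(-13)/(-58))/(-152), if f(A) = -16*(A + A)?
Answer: -109929/40774 ≈ -2.6961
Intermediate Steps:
f(A) = -32*A
F/74 + (f(-13)/(-58))/(-152) = -203/74 + (-32*(-13)/(-58))/(-152) = -203*1/74 + (416*(-1/58))*(-1/152) = -203/74 - 208/29*(-1/152) = -203/74 + 26/551 = -109929/40774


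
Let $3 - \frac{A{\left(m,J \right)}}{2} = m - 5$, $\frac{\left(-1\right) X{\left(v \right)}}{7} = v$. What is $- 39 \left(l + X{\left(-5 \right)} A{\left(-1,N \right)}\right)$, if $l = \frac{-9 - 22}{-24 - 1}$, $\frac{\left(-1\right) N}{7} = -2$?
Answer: $- \frac{615459}{25} \approx -24618.0$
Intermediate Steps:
$N = 14$ ($N = \left(-7\right) \left(-2\right) = 14$)
$X{\left(v \right)} = - 7 v$
$A{\left(m,J \right)} = 16 - 2 m$ ($A{\left(m,J \right)} = 6 - 2 \left(m - 5\right) = 6 - 2 \left(-5 + m\right) = 6 - \left(-10 + 2 m\right) = 16 - 2 m$)
$l = \frac{31}{25}$ ($l = - \frac{31}{-25} = \left(-31\right) \left(- \frac{1}{25}\right) = \frac{31}{25} \approx 1.24$)
$- 39 \left(l + X{\left(-5 \right)} A{\left(-1,N \right)}\right) = - 39 \left(\frac{31}{25} + \left(-7\right) \left(-5\right) \left(16 - -2\right)\right) = - 39 \left(\frac{31}{25} + 35 \left(16 + 2\right)\right) = - 39 \left(\frac{31}{25} + 35 \cdot 18\right) = - 39 \left(\frac{31}{25} + 630\right) = \left(-39\right) \frac{15781}{25} = - \frac{615459}{25}$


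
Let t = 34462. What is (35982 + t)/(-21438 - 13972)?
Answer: -35222/17705 ≈ -1.9894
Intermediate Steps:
(35982 + t)/(-21438 - 13972) = (35982 + 34462)/(-21438 - 13972) = 70444/(-35410) = 70444*(-1/35410) = -35222/17705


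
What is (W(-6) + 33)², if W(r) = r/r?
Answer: 1156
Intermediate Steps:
W(r) = 1
(W(-6) + 33)² = (1 + 33)² = 34² = 1156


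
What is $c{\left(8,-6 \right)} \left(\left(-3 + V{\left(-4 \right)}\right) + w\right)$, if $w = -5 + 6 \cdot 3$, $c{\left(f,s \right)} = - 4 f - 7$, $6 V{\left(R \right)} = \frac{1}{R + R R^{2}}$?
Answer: $- \frac{53027}{136} \approx -389.9$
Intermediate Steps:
$V{\left(R \right)} = \frac{1}{6 \left(R + R^{3}\right)}$ ($V{\left(R \right)} = \frac{1}{6 \left(R + R R^{2}\right)} = \frac{1}{6 \left(R + R^{3}\right)}$)
$c{\left(f,s \right)} = -7 - 4 f$
$w = 13$ ($w = -5 + 18 = 13$)
$c{\left(8,-6 \right)} \left(\left(-3 + V{\left(-4 \right)}\right) + w\right) = \left(-7 - 32\right) \left(\left(-3 + \frac{1}{6 \left(-4\right) \left(1 + \left(-4\right)^{2}\right)}\right) + 13\right) = \left(-7 - 32\right) \left(\left(-3 + \frac{1}{6} \left(- \frac{1}{4}\right) \frac{1}{1 + 16}\right) + 13\right) = - 39 \left(\left(-3 + \frac{1}{6} \left(- \frac{1}{4}\right) \frac{1}{17}\right) + 13\right) = - 39 \left(\left(-3 - \frac{1}{408}\right) + 13\right) = - 39 \left(- \frac{1225}{408} + 13\right) = \left(-39\right) \frac{4079}{408} = - \frac{53027}{136}$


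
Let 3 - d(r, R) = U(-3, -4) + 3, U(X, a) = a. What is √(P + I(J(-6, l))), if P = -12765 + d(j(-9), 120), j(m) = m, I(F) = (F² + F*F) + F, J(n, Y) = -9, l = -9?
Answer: 8*I*√197 ≈ 112.29*I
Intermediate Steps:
I(F) = F + 2*F² (I(F) = (F² + F²) + F = 2*F² + F = F + 2*F²)
d(r, R) = 4 (d(r, R) = 3 - (-4 + 3) = 3 - 1*(-1) = 3 + 1 = 4)
P = -12761 (P = -12765 + 4 = -12761)
√(P + I(J(-6, l))) = √(-12761 - 9*(1 + 2*(-9))) = √(-12761 - 9*(1 - 18)) = √(-12761 - 9*(-17)) = √(-12761 + 153) = √(-12608) = 8*I*√197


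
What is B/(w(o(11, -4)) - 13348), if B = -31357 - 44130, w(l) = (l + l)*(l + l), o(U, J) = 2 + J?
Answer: 75487/13332 ≈ 5.6621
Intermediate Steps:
w(l) = 4*l² (w(l) = (2*l)*(2*l) = 4*l²)
B = -75487
B/(w(o(11, -4)) - 13348) = -75487/(4*(2 - 4)² - 13348) = -75487/(4*(-2)² - 13348) = -75487/(4*4 - 13348) = -75487/(16 - 13348) = -75487/(-13332) = -75487*(-1/13332) = 75487/13332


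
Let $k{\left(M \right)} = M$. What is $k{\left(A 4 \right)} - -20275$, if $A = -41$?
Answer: $20111$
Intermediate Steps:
$k{\left(A 4 \right)} - -20275 = \left(-41\right) 4 - -20275 = -164 + 20275 = 20111$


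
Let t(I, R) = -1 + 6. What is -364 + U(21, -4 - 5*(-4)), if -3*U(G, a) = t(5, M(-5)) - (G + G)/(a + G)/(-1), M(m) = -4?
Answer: -40631/111 ≈ -366.04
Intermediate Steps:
t(I, R) = 5
U(G, a) = -5/3 - 2*G/(3*(G + a)) (U(G, a) = -(5 - (G + G)/(a + G)/(-1))/3 = -(5 - (2*G)/(G + a)*(-1))/3 = -(5 - 2*G/(G + a)*(-1))/3 = -(5 - (-2)*G/(G + a))/3 = -(5 + 2*G/(G + a))/3 = -5/3 - 2*G/(3*(G + a)))
-364 + U(21, -4 - 5*(-4)) = -364 + (-7*21 - 5*(-4 - 5*(-4)))/(3*(21 + (-4 - 5*(-4)))) = -364 + (-147 - 5*(-4 + 20))/(3*(21 + (-4 + 20))) = -364 + (-147 - 5*16)/(3*(21 + 16)) = -364 + (⅓)*(-147 - 80)/37 = -364 + (⅓)*(1/37)*(-227) = -364 - 227/111 = -40631/111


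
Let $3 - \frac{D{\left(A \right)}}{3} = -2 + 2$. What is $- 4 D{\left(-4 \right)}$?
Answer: $-36$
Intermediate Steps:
$D{\left(A \right)} = 9$ ($D{\left(A \right)} = 9 - 3 \left(-2 + 2\right) = 9 - 0 = 9 + 0 = 9$)
$- 4 D{\left(-4 \right)} = \left(-4\right) 9 = -36$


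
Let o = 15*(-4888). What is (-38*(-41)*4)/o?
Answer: -779/9165 ≈ -0.084997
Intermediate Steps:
o = -73320
(-38*(-41)*4)/o = (-38*(-41)*4)/(-73320) = (1558*4)*(-1/73320) = 6232*(-1/73320) = -779/9165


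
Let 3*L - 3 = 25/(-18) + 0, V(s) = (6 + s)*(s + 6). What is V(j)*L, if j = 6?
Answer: 232/3 ≈ 77.333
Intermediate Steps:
V(s) = (6 + s)**2 (V(s) = (6 + s)*(6 + s) = (6 + s)**2)
L = 29/54 (L = 1 + (25/(-18) + 0)/3 = 1 + (25*(-1/18) + 0)/3 = 1 + (-25/18 + 0)/3 = 1 + (1/3)*(-25/18) = 1 - 25/54 = 29/54 ≈ 0.53704)
V(j)*L = (6 + 6)**2*(29/54) = 12**2*(29/54) = 144*(29/54) = 232/3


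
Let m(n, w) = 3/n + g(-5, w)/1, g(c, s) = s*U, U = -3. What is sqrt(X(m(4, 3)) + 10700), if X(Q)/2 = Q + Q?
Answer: sqrt(10667) ≈ 103.28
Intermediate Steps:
g(c, s) = -3*s (g(c, s) = s*(-3) = -3*s)
m(n, w) = -3*w + 3/n (m(n, w) = 3/n - 3*w/1 = 3/n - 3*w*1 = 3/n - 3*w = -3*w + 3/n)
X(Q) = 4*Q (X(Q) = 2*(Q + Q) = 2*(2*Q) = 4*Q)
sqrt(X(m(4, 3)) + 10700) = sqrt(4*(-3*3 + 3/4) + 10700) = sqrt(4*(-9 + 3*(1/4)) + 10700) = sqrt(4*(-9 + 3/4) + 10700) = sqrt(4*(-33/4) + 10700) = sqrt(-33 + 10700) = sqrt(10667)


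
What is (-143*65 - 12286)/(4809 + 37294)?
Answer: -21581/42103 ≈ -0.51258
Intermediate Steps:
(-143*65 - 12286)/(4809 + 37294) = (-9295 - 12286)/42103 = -21581*1/42103 = -21581/42103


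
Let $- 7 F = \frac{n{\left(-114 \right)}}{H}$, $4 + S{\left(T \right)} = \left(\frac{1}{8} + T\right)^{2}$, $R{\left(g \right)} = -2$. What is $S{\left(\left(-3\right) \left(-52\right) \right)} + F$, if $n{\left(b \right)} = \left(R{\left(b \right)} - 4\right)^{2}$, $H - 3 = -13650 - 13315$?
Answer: $\frac{147188457567}{6039488} \approx 24371.0$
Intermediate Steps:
$H = -26962$ ($H = 3 - 26965 = -26962$)
$n{\left(b \right)} = 36$ ($n{\left(b \right)} = \left(-2 - 4\right)^{2} = \left(-6\right)^{2} = 36$)
$S{\left(T \right)} = -4 + \left(\frac{1}{8} + T\right)^{2}$
$F = \frac{18}{94367}$ ($F = - \frac{36 \frac{1}{-26962}}{7} = - \frac{36 \left(- \frac{1}{26962}\right)}{7} = \left(- \frac{1}{7}\right) \left(- \frac{18}{13481}\right) = \frac{18}{94367} \approx 0.00019074$)
$S{\left(\left(-3\right) \left(-52\right) \right)} + F = \left(-4 + \frac{\left(1 + 8 \left(\left(-3\right) \left(-52\right)\right)\right)^{2}}{64}\right) + \frac{18}{94367} = \left(-4 + \frac{\left(1 + 8 \cdot 156\right)^{2}}{64}\right) + \frac{18}{94367} = \left(-4 + \frac{\left(1 + 1248\right)^{2}}{64}\right) + \frac{18}{94367} = \left(-4 + \frac{1249^{2}}{64}\right) + \frac{18}{94367} = \left(-4 + \frac{1}{64} \cdot 1560001\right) + \frac{18}{94367} = \left(-4 + \frac{1560001}{64}\right) + \frac{18}{94367} = \frac{1559745}{64} + \frac{18}{94367} = \frac{147188457567}{6039488}$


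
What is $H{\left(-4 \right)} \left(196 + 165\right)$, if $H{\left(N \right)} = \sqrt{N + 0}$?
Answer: $722 i \approx 722.0 i$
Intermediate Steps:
$H{\left(N \right)} = \sqrt{N}$
$H{\left(-4 \right)} \left(196 + 165\right) = \sqrt{-4} \left(196 + 165\right) = 2 i 361 = 722 i$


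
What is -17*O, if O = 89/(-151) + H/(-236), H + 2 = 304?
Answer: 566151/17818 ≈ 31.774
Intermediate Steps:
H = 302 (H = -2 + 304 = 302)
O = -33303/17818 (O = 89/(-151) + 302/(-236) = 89*(-1/151) + 302*(-1/236) = -89/151 - 151/118 = -33303/17818 ≈ -1.8691)
-17*O = -17*(-33303/17818) = 566151/17818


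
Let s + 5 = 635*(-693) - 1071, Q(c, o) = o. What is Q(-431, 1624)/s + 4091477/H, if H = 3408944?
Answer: 1799341215431/1503790875664 ≈ 1.1965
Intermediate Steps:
s = -441131 (s = -5 + (635*(-693) - 1071) = -5 + (-440055 - 1071) = -5 - 441126 = -441131)
Q(-431, 1624)/s + 4091477/H = 1624/(-441131) + 4091477/3408944 = 1624*(-1/441131) + 4091477*(1/3408944) = -1624/441131 + 4091477/3408944 = 1799341215431/1503790875664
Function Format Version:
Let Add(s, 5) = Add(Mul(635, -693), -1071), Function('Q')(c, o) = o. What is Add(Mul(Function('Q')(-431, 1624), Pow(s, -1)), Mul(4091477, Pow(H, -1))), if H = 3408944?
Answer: Rational(1799341215431, 1503790875664) ≈ 1.1965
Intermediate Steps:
s = -441131 (s = Add(-5, Add(Mul(635, -693), -1071)) = Add(-5, Add(-440055, -1071)) = Add(-5, -441126) = -441131)
Add(Mul(Function('Q')(-431, 1624), Pow(s, -1)), Mul(4091477, Pow(H, -1))) = Add(Mul(1624, Pow(-441131, -1)), Mul(4091477, Pow(3408944, -1))) = Add(Mul(1624, Rational(-1, 441131)), Mul(4091477, Rational(1, 3408944))) = Add(Rational(-1624, 441131), Rational(4091477, 3408944)) = Rational(1799341215431, 1503790875664)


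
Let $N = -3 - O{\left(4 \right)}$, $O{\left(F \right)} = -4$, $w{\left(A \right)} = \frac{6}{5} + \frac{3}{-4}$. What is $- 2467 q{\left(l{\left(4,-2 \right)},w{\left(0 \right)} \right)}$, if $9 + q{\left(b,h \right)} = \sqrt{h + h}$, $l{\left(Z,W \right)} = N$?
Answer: $22203 - \frac{7401 \sqrt{10}}{10} \approx 19863.0$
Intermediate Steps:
$w{\left(A \right)} = \frac{9}{20}$ ($w{\left(A \right)} = 6 \cdot \frac{1}{5} + 3 \left(- \frac{1}{4}\right) = \frac{6}{5} - \frac{3}{4} = \frac{9}{20}$)
$N = 1$ ($N = -3 - -4 = -3 + 4 = 1$)
$l{\left(Z,W \right)} = 1$
$q{\left(b,h \right)} = -9 + \sqrt{2} \sqrt{h}$ ($q{\left(b,h \right)} = -9 + \sqrt{h + h} = -9 + \sqrt{2 h} = -9 + \sqrt{2} \sqrt{h}$)
$- 2467 q{\left(l{\left(4,-2 \right)},w{\left(0 \right)} \right)} = - 2467 \left(-9 + \sqrt{2} \sqrt{\frac{9}{20}}\right) = - 2467 \left(-9 + \sqrt{2} \frac{3 \sqrt{5}}{10}\right) = - 2467 \left(-9 + \frac{3 \sqrt{10}}{10}\right) = 22203 - \frac{7401 \sqrt{10}}{10}$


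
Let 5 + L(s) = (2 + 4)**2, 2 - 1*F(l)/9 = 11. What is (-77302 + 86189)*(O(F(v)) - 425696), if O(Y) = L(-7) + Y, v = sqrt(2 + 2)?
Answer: -3783604702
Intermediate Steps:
v = 2 (v = sqrt(4) = 2)
F(l) = -81 (F(l) = 18 - 9*11 = 18 - 99 = -81)
L(s) = 31 (L(s) = -5 + (2 + 4)**2 = -5 + 6**2 = -5 + 36 = 31)
O(Y) = 31 + Y
(-77302 + 86189)*(O(F(v)) - 425696) = (-77302 + 86189)*((31 - 81) - 425696) = 8887*(-50 - 425696) = 8887*(-425746) = -3783604702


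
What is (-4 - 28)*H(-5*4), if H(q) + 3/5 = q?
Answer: 3296/5 ≈ 659.20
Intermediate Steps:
H(q) = -⅗ + q
(-4 - 28)*H(-5*4) = (-4 - 28)*(-⅗ - 5*4) = -32*(-⅗ - 20) = -32*(-103/5) = 3296/5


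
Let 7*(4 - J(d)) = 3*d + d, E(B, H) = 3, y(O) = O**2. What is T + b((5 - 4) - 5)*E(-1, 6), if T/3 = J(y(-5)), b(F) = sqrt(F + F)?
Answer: -216/7 + 6*I*sqrt(2) ≈ -30.857 + 8.4853*I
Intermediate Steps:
J(d) = 4 - 4*d/7 (J(d) = 4 - (3*d + d)/7 = 4 - 4*d/7)
b(F) = sqrt(2)*sqrt(F) (b(F) = sqrt(2*F) = sqrt(2)*sqrt(F))
T = -216/7 (T = 3*(4 - 4/7*(-5)**2) = 3*(4 - 4/7*25) = 3*(4 - 100/7) = 3*(-72/7) = -216/7 ≈ -30.857)
T + b((5 - 4) - 5)*E(-1, 6) = -216/7 + (sqrt(2)*sqrt((5 - 4) - 5))*3 = -216/7 + (sqrt(2)*sqrt(1 - 5))*3 = -216/7 + (sqrt(2)*sqrt(-4))*3 = -216/7 + (sqrt(2)*(2*I))*3 = -216/7 + (2*I*sqrt(2))*3 = -216/7 + 6*I*sqrt(2)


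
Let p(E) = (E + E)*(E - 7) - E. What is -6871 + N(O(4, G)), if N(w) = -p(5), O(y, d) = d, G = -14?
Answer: -6846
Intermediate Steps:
p(E) = -E + 2*E*(-7 + E) (p(E) = (2*E)*(-7 + E) - E = 2*E*(-7 + E) - E = -E + 2*E*(-7 + E))
N(w) = 25 (N(w) = -5*(-15 + 2*5) = -5*(-15 + 10) = -5*(-5) = -1*(-25) = 25)
-6871 + N(O(4, G)) = -6871 + 25 = -6846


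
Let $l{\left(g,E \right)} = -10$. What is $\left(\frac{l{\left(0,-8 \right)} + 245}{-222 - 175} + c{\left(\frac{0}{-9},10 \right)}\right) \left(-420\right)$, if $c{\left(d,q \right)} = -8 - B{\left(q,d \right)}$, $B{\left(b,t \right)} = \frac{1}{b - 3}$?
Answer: $\frac{1456440}{397} \approx 3668.6$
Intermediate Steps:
$B{\left(b,t \right)} = \frac{1}{-3 + b}$
$c{\left(d,q \right)} = -8 - \frac{1}{-3 + q}$
$\left(\frac{l{\left(0,-8 \right)} + 245}{-222 - 175} + c{\left(\frac{0}{-9},10 \right)}\right) \left(-420\right) = \left(\frac{-10 + 245}{-222 - 175} + \frac{23 - 80}{-3 + 10}\right) \left(-420\right) = \left(\frac{235}{-397} + \frac{23 - 80}{7}\right) \left(-420\right) = \left(235 \left(- \frac{1}{397}\right) + \frac{1}{7} \left(-57\right)\right) \left(-420\right) = \left(- \frac{235}{397} - \frac{57}{7}\right) \left(-420\right) = \left(- \frac{24274}{2779}\right) \left(-420\right) = \frac{1456440}{397}$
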